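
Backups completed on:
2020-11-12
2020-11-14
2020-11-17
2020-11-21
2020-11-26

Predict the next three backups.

Gaps: 2, 3, 4, 5 days — each gap is 1 larger than the previous one.
Next gap: 6 days. 2020-11-26 + 6 days = 2020-12-02.
Next gap: 7 days. 2020-12-02 + 7 days = 2020-12-09.
Next gap: 8 days. 2020-12-09 + 8 days = 2020-12-17.

2020-12-02, 2020-12-09, 2020-12-17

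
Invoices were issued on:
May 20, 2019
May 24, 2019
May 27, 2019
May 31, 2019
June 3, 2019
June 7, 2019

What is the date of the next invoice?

Every event lands on a Monday or Friday (gaps cycle 4, 3, 4, 3, 4).
So the schedule is: every Monday and Friday.
Next Monday: June 10, 2019.

June 10, 2019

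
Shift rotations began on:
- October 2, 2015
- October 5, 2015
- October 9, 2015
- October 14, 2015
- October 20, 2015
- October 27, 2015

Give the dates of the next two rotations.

November 4, 2015; November 13, 2015

Intervals are 3, 4, 5, 6, 7 days — an arithmetic progression with common difference 1.
Next gap: 8 days. October 27, 2015 + 8 days = November 4, 2015.
Next gap: 9 days. November 4, 2015 + 9 days = November 13, 2015.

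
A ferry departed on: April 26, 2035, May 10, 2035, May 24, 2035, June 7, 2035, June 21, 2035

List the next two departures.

July 5, 2035; July 19, 2035

Gaps between consecutive events: 14, 14, 14, 14 days — a constant 14-day interval.
June 21, 2035 + 14 days = July 5, 2035.
July 5, 2035 + 14 days = July 19, 2035.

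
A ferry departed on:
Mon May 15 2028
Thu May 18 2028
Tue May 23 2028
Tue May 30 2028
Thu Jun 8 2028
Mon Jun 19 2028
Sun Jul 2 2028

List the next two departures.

Mon Jul 17 2028, Thu Aug 3 2028

Gaps: 3, 5, 7, 9, 11, 13 days — each gap is 2 larger than the previous one.
Next gap: 15 days. Sun Jul 2 2028 + 15 days = Mon Jul 17 2028.
Next gap: 17 days. Mon Jul 17 2028 + 17 days = Thu Aug 3 2028.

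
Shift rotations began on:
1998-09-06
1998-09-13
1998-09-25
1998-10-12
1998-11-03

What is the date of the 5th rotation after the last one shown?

1999-05-07

Intervals are 7, 12, 17, 22 days — an arithmetic progression with common difference 5.
Next gap: 27 days. 1998-11-03 + 27 days = 1998-11-30.
Next gap: 32 days. 1998-11-30 + 32 days = 1999-01-01.
Next gap: 37 days. 1999-01-01 + 37 days = 1999-02-07.
Next gap: 42 days. 1999-02-07 + 42 days = 1999-03-21.
Next gap: 47 days. 1999-03-21 + 47 days = 1999-05-07.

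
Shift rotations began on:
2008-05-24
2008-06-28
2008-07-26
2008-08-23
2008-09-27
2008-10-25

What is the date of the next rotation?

All dates are Saturdays, 35, 28, 28, 35, 28 days apart.
Specifically, the 4th Saturday of each month.
November 2008 — 4th Saturday is 2008-11-22.

2008-11-22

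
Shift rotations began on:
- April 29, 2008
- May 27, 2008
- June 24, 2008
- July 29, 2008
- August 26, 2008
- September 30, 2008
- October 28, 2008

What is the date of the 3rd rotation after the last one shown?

January 27, 2009

These are Tuesdays with 28, 28, 35, 28, 35, 28-day gaps.
Each is the final Tuesday of its month — April 29, 2008 is past the 28th, so '4th Tuesday' doesn't fit.
November 2008 ends with Tuesday November 25, 2008.
Last Tuesday of December 2008: December 30, 2008.
Last Tuesday of January 2009: January 27, 2009.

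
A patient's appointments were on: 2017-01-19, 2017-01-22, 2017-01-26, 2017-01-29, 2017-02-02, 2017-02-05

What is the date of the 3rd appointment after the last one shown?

Every event lands on a Thursday or Sunday (gaps cycle 3, 4, 3, 4, 3).
So the schedule is: every Thursday and Sunday.
Next Thursday: 2017-02-09.
Next Sunday: 2017-02-12.
Next Thursday: 2017-02-16.

2017-02-16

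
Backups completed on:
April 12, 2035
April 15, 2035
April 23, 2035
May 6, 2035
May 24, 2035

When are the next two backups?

Gaps: 3, 8, 13, 18 days — each gap is 5 larger than the previous one.
Next gap: 23 days. May 24, 2035 + 23 days = June 16, 2035.
Next gap: 28 days. June 16, 2035 + 28 days = July 14, 2035.

June 16, 2035; July 14, 2035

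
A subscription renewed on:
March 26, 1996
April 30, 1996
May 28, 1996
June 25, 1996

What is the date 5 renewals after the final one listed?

November 26, 1996

All Tuesdays; the gaps (35, 28, 28) vary with month length.
This is the last Tuesday of each month.
July 1996 ends with Tuesday July 30, 1996.
August 1996 ends with Tuesday August 27, 1996.
Last Tuesday of September 1996: September 24, 1996.
October 1996 ends with Tuesday October 29, 1996.
Last Tuesday of November 1996: November 26, 1996.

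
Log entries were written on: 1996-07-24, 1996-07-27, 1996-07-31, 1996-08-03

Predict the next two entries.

1996-08-07, 1996-08-10

Gaps: 3, 4, 3 days — not constant, but cyclic with period 2.
The events fall on every Wednesday and Saturday.
The following Wednesday is 1996-08-07.
Next Saturday: 1996-08-10.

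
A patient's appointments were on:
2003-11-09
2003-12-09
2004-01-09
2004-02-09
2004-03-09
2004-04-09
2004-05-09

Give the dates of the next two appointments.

2004-06-09, 2004-07-09

The day-of-month is always 9 (30, 31, 31, 29, 31, 30 days between events).
So this recurs on the 9th of each month.
Next: June 2004 → 2004-06-09.
Next: July 2004 → 2004-07-09.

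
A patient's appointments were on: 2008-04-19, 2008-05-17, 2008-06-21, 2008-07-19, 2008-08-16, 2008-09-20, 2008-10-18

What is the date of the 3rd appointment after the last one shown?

2009-01-17

These are Saturdays at 28- or 35-day spacing (28, 35, 28, 28, 35, 28).
The pattern: 3rd Saturday of the month.
November 2008 — 3rd Saturday is 2008-11-15.
3rd Saturday of December 2008: 2008-12-20.
January 2009 — 3rd Saturday is 2009-01-17.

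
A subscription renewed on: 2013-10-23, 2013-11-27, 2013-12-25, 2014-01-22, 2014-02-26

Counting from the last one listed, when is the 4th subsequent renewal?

All dates are Wednesdays, 35, 28, 28, 35 days apart.
Specifically, the 4th Wednesday of each month.
March 2014 — 4th Wednesday is 2014-03-26.
April 2014 — 4th Wednesday is 2014-04-23.
May 2014 — 4th Wednesday is 2014-05-28.
June 2014 — 4th Wednesday is 2014-06-25.

2014-06-25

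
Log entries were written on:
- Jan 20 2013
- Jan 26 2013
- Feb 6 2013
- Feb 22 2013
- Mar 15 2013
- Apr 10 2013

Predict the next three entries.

May 11 2013, Jun 16 2013, Jul 27 2013

Intervals are 6, 11, 16, 21, 26 days — an arithmetic progression with common difference 5.
Next gap: 31 days. Apr 10 2013 + 31 days = May 11 2013.
Next gap: 36 days. May 11 2013 + 36 days = Jun 16 2013.
Next gap: 41 days. Jun 16 2013 + 41 days = Jul 27 2013.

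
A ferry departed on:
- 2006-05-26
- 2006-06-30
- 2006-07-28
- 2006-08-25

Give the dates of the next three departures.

2006-09-29, 2006-10-27, 2006-11-24

These are Fridays with 35, 28, 28-day gaps.
Each is the final Friday of its month — 2006-06-30 is past the 28th, so '4th Friday' doesn't fit.
September 2006 ends with Friday 2006-09-29.
October 2006 ends with Friday 2006-10-27.
Last Friday of November 2006: 2006-11-24.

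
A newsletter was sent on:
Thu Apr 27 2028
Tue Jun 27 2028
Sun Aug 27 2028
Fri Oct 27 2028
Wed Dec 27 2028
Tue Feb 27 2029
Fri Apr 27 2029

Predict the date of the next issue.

Gaps: 61, 61, 61, 61, 62, 59 days — not constant. Every event is on the 27th of the month.
Pattern: the 27th of every 2 months.
June 2029: Wed Jun 27 2029.

Wed Jun 27 2029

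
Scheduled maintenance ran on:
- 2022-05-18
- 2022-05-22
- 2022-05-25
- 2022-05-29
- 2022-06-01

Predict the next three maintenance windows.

Gaps: 4, 3, 4, 3 days — not constant, but cyclic with period 2.
The events fall on every Wednesday and Sunday.
Next Sunday: 2022-06-05.
Next Wednesday: 2022-06-08.
The following Sunday is 2022-06-12.

2022-06-05, 2022-06-08, 2022-06-12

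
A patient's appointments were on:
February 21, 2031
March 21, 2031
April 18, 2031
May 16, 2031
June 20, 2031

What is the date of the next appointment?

July 18, 2031

These are Fridays at 28- or 35-day spacing (28, 28, 28, 35).
The pattern: 3rd Friday of the month.
3rd Friday of July 2031: July 18, 2031.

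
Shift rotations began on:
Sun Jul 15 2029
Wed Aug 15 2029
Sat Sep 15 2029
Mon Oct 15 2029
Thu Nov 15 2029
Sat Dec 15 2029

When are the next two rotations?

Tue Jan 15 2030, Fri Feb 15 2030

Each date is the 15th; the gaps (31, 31, 30, 31, 30) track the month lengths.
The rule is the 15th of each month.
Next: January 2030 → Tue Jan 15 2030.
Next: February 2030 → Fri Feb 15 2030.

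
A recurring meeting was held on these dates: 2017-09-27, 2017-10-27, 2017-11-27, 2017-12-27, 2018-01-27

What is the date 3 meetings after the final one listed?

2018-04-27

Gaps: 30, 31, 30, 31 days — not constant. Every event is on the 27th of the month.
Pattern: the 27th of each month.
February 2018: 2018-02-27.
Next: March 2018 → 2018-03-27.
Next: April 2018 → 2018-04-27.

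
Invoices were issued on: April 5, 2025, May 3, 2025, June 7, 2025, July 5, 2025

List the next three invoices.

These are Saturdays at 28- or 35-day spacing (28, 35, 28).
The pattern: 1st Saturday of the month.
1st Saturday of August 2025: August 2, 2025.
September 2025 — 1st Saturday is September 6, 2025.
October 2025 — 1st Saturday is October 4, 2025.

August 2, 2025; September 6, 2025; October 4, 2025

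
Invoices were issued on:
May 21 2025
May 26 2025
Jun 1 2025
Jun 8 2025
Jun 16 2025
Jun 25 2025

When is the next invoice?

Jul 5 2025

Intervals are 5, 6, 7, 8, 9 days — an arithmetic progression with common difference 1.
Next gap: 10 days. Jun 25 2025 + 10 days = Jul 5 2025.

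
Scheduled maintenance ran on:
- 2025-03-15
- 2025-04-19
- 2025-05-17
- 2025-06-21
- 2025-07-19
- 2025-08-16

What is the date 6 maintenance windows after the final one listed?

These are Saturdays at 28- or 35-day spacing (35, 28, 35, 28, 28).
The pattern: 3rd Saturday of the month.
September 2025 — 3rd Saturday is 2025-09-20.
October 2025 — 3rd Saturday is 2025-10-18.
3rd Saturday of November 2025: 2025-11-15.
3rd Saturday of December 2025: 2025-12-20.
January 2026 — 3rd Saturday is 2026-01-17.
3rd Saturday of February 2026: 2026-02-21.

2026-02-21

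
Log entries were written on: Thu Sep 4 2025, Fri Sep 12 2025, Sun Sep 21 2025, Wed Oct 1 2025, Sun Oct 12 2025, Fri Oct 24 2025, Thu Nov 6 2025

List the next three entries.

Gaps: 8, 9, 10, 11, 12, 13 days — each gap is 1 larger than the previous one.
Next gap: 14 days. Thu Nov 6 2025 + 14 days = Thu Nov 20 2025.
Next gap: 15 days. Thu Nov 20 2025 + 15 days = Fri Dec 5 2025.
Next gap: 16 days. Fri Dec 5 2025 + 16 days = Sun Dec 21 2025.

Thu Nov 20 2025, Fri Dec 5 2025, Sun Dec 21 2025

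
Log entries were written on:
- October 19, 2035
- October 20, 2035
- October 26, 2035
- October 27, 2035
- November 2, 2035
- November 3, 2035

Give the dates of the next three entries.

Gaps: 1, 6, 1, 6, 1 days — not constant, but cyclic with period 2.
The events fall on every Friday and Saturday.
Next Friday: November 9, 2035.
The following Saturday is November 10, 2035.
The following Friday is November 16, 2035.

November 9, 2035; November 10, 2035; November 16, 2035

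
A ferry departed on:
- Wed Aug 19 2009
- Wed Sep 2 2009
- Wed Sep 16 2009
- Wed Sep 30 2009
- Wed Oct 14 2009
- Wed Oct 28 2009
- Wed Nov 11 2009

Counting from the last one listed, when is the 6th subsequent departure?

Wed Feb 3 2010

Gaps between consecutive events: 14, 14, 14, 14, 14, 14 days — a constant 14-day interval.
Wed Nov 11 2009 + 14 days = Wed Nov 25 2009.
Wed Nov 25 2009 + 14 days = Wed Dec 9 2009.
Wed Dec 9 2009 + 14 days = Wed Dec 23 2009.
Wed Dec 23 2009 + 14 days = Wed Jan 6 2010.
Wed Jan 6 2010 + 14 days = Wed Jan 20 2010.
Wed Jan 20 2010 + 14 days = Wed Feb 3 2010.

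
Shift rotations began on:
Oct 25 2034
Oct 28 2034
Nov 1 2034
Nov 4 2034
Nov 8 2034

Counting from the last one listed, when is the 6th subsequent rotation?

Nov 29 2034

The gap pattern 3, 4, 3, 4 repeats every 2 events.
These are the Wednesdays and Saturdays of each week.
Next Saturday: Nov 11 2034.
The following Wednesday is Nov 15 2034.
The following Saturday is Nov 18 2034.
Next Wednesday: Nov 22 2034.
The following Saturday is Nov 25 2034.
Next Wednesday: Nov 29 2034.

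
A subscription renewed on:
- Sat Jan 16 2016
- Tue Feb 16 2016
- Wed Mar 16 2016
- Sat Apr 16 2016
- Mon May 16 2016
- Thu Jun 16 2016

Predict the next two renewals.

Gaps: 31, 29, 31, 30, 31 days — not constant. Every event is on the 16th of the month.
Pattern: the 16th of each month.
July 2016: Sat Jul 16 2016.
Next: August 2016 → Tue Aug 16 2016.

Sat Jul 16 2016, Tue Aug 16 2016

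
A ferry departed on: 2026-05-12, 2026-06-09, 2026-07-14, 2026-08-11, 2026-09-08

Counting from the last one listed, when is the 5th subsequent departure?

2027-02-09

These are Tuesdays at 28- or 35-day spacing (28, 35, 28, 28).
The pattern: 2nd Tuesday of the month.
October 2026 — 2nd Tuesday is 2026-10-13.
2nd Tuesday of November 2026: 2026-11-10.
2nd Tuesday of December 2026: 2026-12-08.
2nd Tuesday of January 2027: 2027-01-12.
2nd Tuesday of February 2027: 2027-02-09.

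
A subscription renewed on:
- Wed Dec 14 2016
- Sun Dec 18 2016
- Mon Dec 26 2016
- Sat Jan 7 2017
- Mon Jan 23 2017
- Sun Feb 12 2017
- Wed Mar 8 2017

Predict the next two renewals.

Wed Apr 5 2017, Sun May 7 2017

Gaps: 4, 8, 12, 16, 20, 24 days — each gap is 4 larger than the previous one.
Next gap: 28 days. Wed Mar 8 2017 + 28 days = Wed Apr 5 2017.
Next gap: 32 days. Wed Apr 5 2017 + 32 days = Sun May 7 2017.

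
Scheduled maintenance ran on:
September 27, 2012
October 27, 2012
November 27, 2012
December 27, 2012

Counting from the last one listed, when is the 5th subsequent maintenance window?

The day-of-month is always 27 (30, 31, 30 days between events).
So this recurs on the 27th of each month.
Next: January 2013 → January 27, 2013.
February 2013: February 27, 2013.
March 2013: March 27, 2013.
Next: April 2013 → April 27, 2013.
May 2013: May 27, 2013.

May 27, 2013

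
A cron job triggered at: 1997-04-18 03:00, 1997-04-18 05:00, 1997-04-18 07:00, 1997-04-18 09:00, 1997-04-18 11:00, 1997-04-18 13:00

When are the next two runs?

1997-04-18 15:00, 1997-04-18 17:00

Spacing: 2, 2, 2, 2, 2 h — constant 2 h.
1997-04-18 13:00 + 2 h = 1997-04-18 15:00.
1997-04-18 15:00 + 2 h = 1997-04-18 17:00.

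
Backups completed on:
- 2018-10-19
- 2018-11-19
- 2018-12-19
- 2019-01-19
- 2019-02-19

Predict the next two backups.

2019-03-19, 2019-04-19

The day-of-month is always 19 (31, 30, 31, 31 days between events).
So this recurs on the 19th of each month.
March 2019: 2019-03-19.
Next: April 2019 → 2019-04-19.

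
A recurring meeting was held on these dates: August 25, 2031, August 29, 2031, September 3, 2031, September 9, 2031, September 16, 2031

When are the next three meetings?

September 24, 2031; October 3, 2031; October 13, 2031

Intervals are 4, 5, 6, 7 days — an arithmetic progression with common difference 1.
Next gap: 8 days. September 16, 2031 + 8 days = September 24, 2031.
Next gap: 9 days. September 24, 2031 + 9 days = October 3, 2031.
Next gap: 10 days. October 3, 2031 + 10 days = October 13, 2031.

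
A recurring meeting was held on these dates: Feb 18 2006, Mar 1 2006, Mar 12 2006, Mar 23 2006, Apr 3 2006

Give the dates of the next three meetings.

The spacing is 11, 11, 11, 11 days — always 11 days.
Apr 3 2006 + 11 days = Apr 14 2006.
Apr 14 2006 + 11 days = Apr 25 2006.
Apr 25 2006 + 11 days = May 6 2006.

Apr 14 2006, Apr 25 2006, May 6 2006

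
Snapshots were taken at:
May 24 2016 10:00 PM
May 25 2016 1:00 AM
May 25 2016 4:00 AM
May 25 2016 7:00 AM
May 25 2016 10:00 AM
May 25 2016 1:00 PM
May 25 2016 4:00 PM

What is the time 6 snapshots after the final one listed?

The interval is a steady 3 hours (3, 3, 3, 3, 3, 3).
May 25 2016 4:00 PM + 3 h = May 25 2016 7:00 PM.
May 25 2016 7:00 PM + 3 h = May 25 2016 10:00 PM.
May 25 2016 10:00 PM + 3 h = May 26 2016 1:00 AM.
May 26 2016 1:00 AM + 3 h = May 26 2016 4:00 AM.
May 26 2016 4:00 AM + 3 h = May 26 2016 7:00 AM.
May 26 2016 7:00 AM + 3 h = May 26 2016 10:00 AM.

May 26 2016 10:00 AM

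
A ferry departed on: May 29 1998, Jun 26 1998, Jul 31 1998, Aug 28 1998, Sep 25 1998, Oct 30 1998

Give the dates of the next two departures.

Every date is a Friday; gaps 28, 35, 28, 28, 35 days.
Each is the last Friday of its month (at least one falls on the 29th or later, ruling out '4th Friday').
November 1998 ends with Friday Nov 27 1998.
December 1998 ends with Friday Dec 25 1998.

Nov 27 1998, Dec 25 1998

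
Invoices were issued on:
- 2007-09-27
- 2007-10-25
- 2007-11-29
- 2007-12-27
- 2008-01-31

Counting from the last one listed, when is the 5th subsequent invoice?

2008-06-26

These are Thursdays with 28, 35, 28, 35-day gaps.
Each is the final Thursday of its month — 2007-11-29 is past the 28th, so '4th Thursday' doesn't fit.
February 2008 ends with Thursday 2008-02-28.
Last Thursday of March 2008: 2008-03-27.
Last Thursday of April 2008: 2008-04-24.
Last Thursday of May 2008: 2008-05-29.
June 2008 ends with Thursday 2008-06-26.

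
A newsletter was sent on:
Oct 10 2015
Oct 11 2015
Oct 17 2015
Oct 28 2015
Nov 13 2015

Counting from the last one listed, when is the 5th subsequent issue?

Apr 16 2016

Intervals are 1, 6, 11, 16 days — an arithmetic progression with common difference 5.
Next gap: 21 days. Nov 13 2015 + 21 days = Dec 4 2015.
Next gap: 26 days. Dec 4 2015 + 26 days = Dec 30 2015.
Next gap: 31 days. Dec 30 2015 + 31 days = Jan 30 2016.
Next gap: 36 days. Jan 30 2016 + 36 days = Mar 6 2016.
Next gap: 41 days. Mar 6 2016 + 41 days = Apr 16 2016.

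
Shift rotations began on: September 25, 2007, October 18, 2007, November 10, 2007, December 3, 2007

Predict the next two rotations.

December 26, 2007; January 18, 2008

The spacing is 23, 23, 23 days — always 23 days.
December 3, 2007 + 23 days = December 26, 2007.
December 26, 2007 + 23 days = January 18, 2008.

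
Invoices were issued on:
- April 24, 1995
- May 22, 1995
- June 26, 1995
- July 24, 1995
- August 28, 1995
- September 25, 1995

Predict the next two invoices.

October 23, 1995; November 27, 1995

All dates are Mondays, 28, 35, 28, 35, 28 days apart.
Specifically, the 4th Monday of each month.
October 1995 — 4th Monday is October 23, 1995.
November 1995 — 4th Monday is November 27, 1995.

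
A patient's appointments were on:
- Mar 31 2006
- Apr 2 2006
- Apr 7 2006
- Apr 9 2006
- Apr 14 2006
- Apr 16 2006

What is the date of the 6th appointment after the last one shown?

May 7 2006

The gap pattern 2, 5, 2, 5, 2 repeats every 2 events.
These are the Fridays and Sundays of each week.
Next Friday: Apr 21 2006.
The following Sunday is Apr 23 2006.
The following Friday is Apr 28 2006.
Next Sunday: Apr 30 2006.
The following Friday is May 5 2006.
The following Sunday is May 7 2006.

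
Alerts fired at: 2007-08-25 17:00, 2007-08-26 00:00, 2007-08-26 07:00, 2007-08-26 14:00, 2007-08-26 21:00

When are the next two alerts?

The interval is a steady 7 hours (7, 7, 7, 7).
2007-08-26 21:00 + 7 h = 2007-08-27 04:00.
2007-08-27 04:00 + 7 h = 2007-08-27 11:00.

2007-08-27 04:00, 2007-08-27 11:00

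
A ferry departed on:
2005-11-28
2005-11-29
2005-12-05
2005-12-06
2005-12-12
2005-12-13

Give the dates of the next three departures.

Every event lands on a Monday or Tuesday (gaps cycle 1, 6, 1, 6, 1).
So the schedule is: every Monday and Tuesday.
The following Monday is 2005-12-19.
The following Tuesday is 2005-12-20.
The following Monday is 2005-12-26.

2005-12-19, 2005-12-20, 2005-12-26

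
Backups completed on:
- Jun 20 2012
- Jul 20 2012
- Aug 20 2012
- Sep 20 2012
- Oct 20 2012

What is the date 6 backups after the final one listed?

Gaps: 30, 31, 31, 30 days — not constant. Every event is on the 20th of the month.
Pattern: the 20th of each month.
November 2012: Nov 20 2012.
December 2012: Dec 20 2012.
January 2013: Jan 20 2013.
February 2013: Feb 20 2013.
March 2013: Mar 20 2013.
April 2013: Apr 20 2013.

Apr 20 2013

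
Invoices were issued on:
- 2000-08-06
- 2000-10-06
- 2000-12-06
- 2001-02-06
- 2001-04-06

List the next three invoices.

Each date is the 6th; the gaps (61, 61, 62, 59) track the month lengths.
The rule is the 6th of every 2 months.
June 2001: 2001-06-06.
Next: August 2001 → 2001-08-06.
October 2001: 2001-10-06.

2001-06-06, 2001-08-06, 2001-10-06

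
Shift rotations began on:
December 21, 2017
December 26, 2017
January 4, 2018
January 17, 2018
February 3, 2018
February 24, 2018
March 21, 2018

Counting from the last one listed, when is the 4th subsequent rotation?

August 8, 2018

Gaps: 5, 9, 13, 17, 21, 25 days — each gap is 4 larger than the previous one.
Next gap: 29 days. March 21, 2018 + 29 days = April 19, 2018.
Next gap: 33 days. April 19, 2018 + 33 days = May 22, 2018.
Next gap: 37 days. May 22, 2018 + 37 days = June 28, 2018.
Next gap: 41 days. June 28, 2018 + 41 days = August 8, 2018.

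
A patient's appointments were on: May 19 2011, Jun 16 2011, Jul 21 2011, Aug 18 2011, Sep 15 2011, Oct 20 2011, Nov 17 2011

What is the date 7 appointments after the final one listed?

All dates are Thursdays, 28, 35, 28, 28, 35, 28 days apart.
Specifically, the 3rd Thursday of each month.
December 2011 — 3rd Thursday is Dec 15 2011.
3rd Thursday of January 2012: Jan 19 2012.
3rd Thursday of February 2012: Feb 16 2012.
3rd Thursday of March 2012: Mar 15 2012.
3rd Thursday of April 2012: Apr 19 2012.
May 2012 — 3rd Thursday is May 17 2012.
3rd Thursday of June 2012: Jun 21 2012.

Jun 21 2012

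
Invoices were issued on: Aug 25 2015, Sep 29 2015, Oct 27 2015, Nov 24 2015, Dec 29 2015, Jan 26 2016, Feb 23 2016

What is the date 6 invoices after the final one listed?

Every date is a Tuesday; gaps 35, 28, 28, 35, 28, 28 days.
Each is the last Tuesday of its month (at least one falls on the 29th or later, ruling out '4th Tuesday').
March 2016 ends with Tuesday Mar 29 2016.
April 2016 ends with Tuesday Apr 26 2016.
Last Tuesday of May 2016: May 31 2016.
Last Tuesday of June 2016: Jun 28 2016.
Last Tuesday of July 2016: Jul 26 2016.
August 2016 ends with Tuesday Aug 30 2016.

Aug 30 2016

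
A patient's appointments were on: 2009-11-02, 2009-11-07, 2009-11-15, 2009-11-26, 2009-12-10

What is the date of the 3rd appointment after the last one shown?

2010-02-08

Gaps: 5, 8, 11, 14 days — each gap is 3 larger than the previous one.
Next gap: 17 days. 2009-12-10 + 17 days = 2009-12-27.
Next gap: 20 days. 2009-12-27 + 20 days = 2010-01-16.
Next gap: 23 days. 2010-01-16 + 23 days = 2010-02-08.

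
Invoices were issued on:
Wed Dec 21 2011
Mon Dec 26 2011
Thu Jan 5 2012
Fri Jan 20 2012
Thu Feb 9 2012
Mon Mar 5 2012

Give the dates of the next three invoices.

Gaps: 5, 10, 15, 20, 25 days — each gap is 5 larger than the previous one.
Next gap: 30 days. Mon Mar 5 2012 + 30 days = Wed Apr 4 2012.
Next gap: 35 days. Wed Apr 4 2012 + 35 days = Wed May 9 2012.
Next gap: 40 days. Wed May 9 2012 + 40 days = Mon Jun 18 2012.

Wed Apr 4 2012, Wed May 9 2012, Mon Jun 18 2012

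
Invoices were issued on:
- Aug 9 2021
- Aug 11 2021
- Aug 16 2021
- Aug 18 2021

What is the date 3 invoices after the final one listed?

Aug 30 2021

Every event lands on a Monday or Wednesday (gaps cycle 2, 5, 2).
So the schedule is: every Monday and Wednesday.
Next Monday: Aug 23 2021.
Next Wednesday: Aug 25 2021.
The following Monday is Aug 30 2021.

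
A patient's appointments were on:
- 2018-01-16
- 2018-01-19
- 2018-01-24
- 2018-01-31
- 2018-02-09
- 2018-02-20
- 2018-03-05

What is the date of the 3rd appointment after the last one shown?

2018-04-25

Gaps: 3, 5, 7, 9, 11, 13 days — each gap is 2 larger than the previous one.
Next gap: 15 days. 2018-03-05 + 15 days = 2018-03-20.
Next gap: 17 days. 2018-03-20 + 17 days = 2018-04-06.
Next gap: 19 days. 2018-04-06 + 19 days = 2018-04-25.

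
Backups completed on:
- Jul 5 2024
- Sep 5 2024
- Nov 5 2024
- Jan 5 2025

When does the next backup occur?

Gaps: 62, 61, 61 days — not constant. Every event is on the 5th of the month.
Pattern: the 5th of every 2 months.
March 2025: Mar 5 2025.

Mar 5 2025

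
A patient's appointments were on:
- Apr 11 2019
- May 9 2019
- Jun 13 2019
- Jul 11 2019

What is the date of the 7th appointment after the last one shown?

Feb 13 2020

Gaps: 28, 35, 28 days — a mix of 28 and 35. Every date is a Thursday.
Each is the 2nd Thursday of its month.
August 2019 — 2nd Thursday is Aug 8 2019.
September 2019 — 2nd Thursday is Sep 12 2019.
October 2019 — 2nd Thursday is Oct 10 2019.
November 2019 — 2nd Thursday is Nov 14 2019.
December 2019 — 2nd Thursday is Dec 12 2019.
January 2020 — 2nd Thursday is Jan 9 2020.
2nd Thursday of February 2020: Feb 13 2020.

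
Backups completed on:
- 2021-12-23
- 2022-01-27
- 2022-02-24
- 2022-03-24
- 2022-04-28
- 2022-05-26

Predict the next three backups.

All dates are Thursdays, 35, 28, 28, 35, 28 days apart.
Specifically, the 4th Thursday of each month.
4th Thursday of June 2022: 2022-06-23.
July 2022 — 4th Thursday is 2022-07-28.
4th Thursday of August 2022: 2022-08-25.

2022-06-23, 2022-07-28, 2022-08-25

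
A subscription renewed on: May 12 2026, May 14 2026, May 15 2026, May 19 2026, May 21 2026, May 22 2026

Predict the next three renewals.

May 26 2026, May 28 2026, May 29 2026

Every event lands on a Tuesday or Thursday or Friday (gaps cycle 2, 1, 4, 2, 1).
So the schedule is: every Tuesday, Thursday and Friday.
The following Tuesday is May 26 2026.
The following Thursday is May 28 2026.
The following Friday is May 29 2026.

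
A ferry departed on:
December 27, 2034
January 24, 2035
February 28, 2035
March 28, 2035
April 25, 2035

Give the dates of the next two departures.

May 23, 2035; June 27, 2035

These are Wednesdays at 28- or 35-day spacing (28, 35, 28, 28).
The pattern: 4th Wednesday of the month.
4th Wednesday of May 2035: May 23, 2035.
June 2035 — 4th Wednesday is June 27, 2035.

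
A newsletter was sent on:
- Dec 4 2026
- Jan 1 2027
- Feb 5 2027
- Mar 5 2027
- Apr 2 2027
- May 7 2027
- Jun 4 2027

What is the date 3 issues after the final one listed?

All dates are Fridays, 28, 35, 28, 28, 35, 28 days apart.
Specifically, the 1st Friday of each month.
1st Friday of July 2027: Jul 2 2027.
1st Friday of August 2027: Aug 6 2027.
September 2027 — 1st Friday is Sep 3 2027.

Sep 3 2027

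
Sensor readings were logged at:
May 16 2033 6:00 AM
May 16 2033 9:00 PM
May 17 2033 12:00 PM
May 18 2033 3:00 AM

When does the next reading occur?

May 18 2033 6:00 PM

Spacing: 15, 15, 15 h — constant 15 h.
May 18 2033 3:00 AM + 15 h = May 18 2033 6:00 PM.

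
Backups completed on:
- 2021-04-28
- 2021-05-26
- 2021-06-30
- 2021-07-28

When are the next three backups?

These are Wednesdays with 28, 35, 28-day gaps.
Each is the final Wednesday of its month — 2021-06-30 is past the 28th, so '4th Wednesday' doesn't fit.
August 2021 ends with Wednesday 2021-08-25.
Last Wednesday of September 2021: 2021-09-29.
October 2021 ends with Wednesday 2021-10-27.

2021-08-25, 2021-09-29, 2021-10-27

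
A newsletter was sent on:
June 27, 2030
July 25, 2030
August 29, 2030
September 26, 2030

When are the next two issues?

These are Thursdays with 28, 35, 28-day gaps.
Each is the final Thursday of its month — August 29, 2030 is past the 28th, so '4th Thursday' doesn't fit.
October 2030 ends with Thursday October 31, 2030.
November 2030 ends with Thursday November 28, 2030.

October 31, 2030; November 28, 2030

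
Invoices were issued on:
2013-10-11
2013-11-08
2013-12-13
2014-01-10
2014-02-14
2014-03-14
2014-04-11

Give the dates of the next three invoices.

2014-05-09, 2014-06-13, 2014-07-11

These are Fridays at 28- or 35-day spacing (28, 35, 28, 35, 28, 28).
The pattern: 2nd Friday of the month.
2nd Friday of May 2014: 2014-05-09.
June 2014 — 2nd Friday is 2014-06-13.
July 2014 — 2nd Friday is 2014-07-11.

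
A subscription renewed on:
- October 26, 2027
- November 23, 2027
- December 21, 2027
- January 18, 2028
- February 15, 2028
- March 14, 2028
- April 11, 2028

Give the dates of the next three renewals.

The spacing is 28, 28, 28, 28, 28, 28 days — always 28 days.
April 11, 2028 + 28 days = May 9, 2028.
May 9, 2028 + 28 days = June 6, 2028.
June 6, 2028 + 28 days = July 4, 2028.

May 9, 2028; June 6, 2028; July 4, 2028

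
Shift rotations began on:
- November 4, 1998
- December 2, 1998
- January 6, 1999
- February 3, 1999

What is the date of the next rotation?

March 3, 1999

Gaps: 28, 35, 28 days — a mix of 28 and 35. Every date is a Wednesday.
Each is the 1st Wednesday of its month.
March 1999 — 1st Wednesday is March 3, 1999.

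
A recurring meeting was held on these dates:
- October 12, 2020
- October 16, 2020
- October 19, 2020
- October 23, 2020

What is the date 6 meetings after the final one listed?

November 13, 2020

The gap pattern 4, 3, 4 repeats every 2 events.
These are the Mondays and Fridays of each week.
The following Monday is October 26, 2020.
Next Friday: October 30, 2020.
Next Monday: November 2, 2020.
Next Friday: November 6, 2020.
The following Monday is November 9, 2020.
Next Friday: November 13, 2020.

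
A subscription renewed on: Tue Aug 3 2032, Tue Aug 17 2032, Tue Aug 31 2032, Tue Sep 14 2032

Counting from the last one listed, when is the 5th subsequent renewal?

Tue Nov 23 2032

The spacing is 14, 14, 14 days — always 14 days.
Tue Sep 14 2032 + 14 days = Tue Sep 28 2032.
Tue Sep 28 2032 + 14 days = Tue Oct 12 2032.
Tue Oct 12 2032 + 14 days = Tue Oct 26 2032.
Tue Oct 26 2032 + 14 days = Tue Nov 9 2032.
Tue Nov 9 2032 + 14 days = Tue Nov 23 2032.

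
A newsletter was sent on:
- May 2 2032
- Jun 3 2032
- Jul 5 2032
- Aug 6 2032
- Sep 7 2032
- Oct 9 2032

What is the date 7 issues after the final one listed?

May 21 2033

The spacing is 32, 32, 32, 32, 32 days — always 32 days.
Oct 9 2032 + 32 days = Nov 10 2032.
Nov 10 2032 + 32 days = Dec 12 2032.
Dec 12 2032 + 32 days = Jan 13 2033.
Jan 13 2033 + 32 days = Feb 14 2033.
Feb 14 2033 + 32 days = Mar 18 2033.
Mar 18 2033 + 32 days = Apr 19 2033.
Apr 19 2033 + 32 days = May 21 2033.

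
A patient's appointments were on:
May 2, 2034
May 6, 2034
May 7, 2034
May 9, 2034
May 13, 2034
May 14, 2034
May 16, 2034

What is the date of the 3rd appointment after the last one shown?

May 23, 2034

Gaps: 4, 1, 2, 4, 1, 2 days — not constant, but cyclic with period 3.
The events fall on every Tuesday, Saturday and Sunday.
The following Saturday is May 20, 2034.
The following Sunday is May 21, 2034.
Next Tuesday: May 23, 2034.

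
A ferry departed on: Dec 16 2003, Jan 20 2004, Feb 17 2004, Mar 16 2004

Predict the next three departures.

Gaps: 35, 28, 28 days — a mix of 28 and 35. Every date is a Tuesday.
Each is the 3rd Tuesday of its month.
3rd Tuesday of April 2004: Apr 20 2004.
May 2004 — 3rd Tuesday is May 18 2004.
3rd Tuesday of June 2004: Jun 15 2004.

Apr 20 2004, May 18 2004, Jun 15 2004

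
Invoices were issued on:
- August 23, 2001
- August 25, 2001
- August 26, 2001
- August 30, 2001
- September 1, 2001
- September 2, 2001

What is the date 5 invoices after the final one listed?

September 15, 2001

Gaps: 2, 1, 4, 2, 1 days — not constant, but cyclic with period 3.
The events fall on every Thursday, Saturday and Sunday.
The following Thursday is September 6, 2001.
Next Saturday: September 8, 2001.
Next Sunday: September 9, 2001.
The following Thursday is September 13, 2001.
The following Saturday is September 15, 2001.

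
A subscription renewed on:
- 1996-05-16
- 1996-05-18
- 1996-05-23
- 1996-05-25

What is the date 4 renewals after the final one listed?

The gap pattern 2, 5, 2 repeats every 2 events.
These are the Thursdays and Saturdays of each week.
Next Thursday: 1996-05-30.
The following Saturday is 1996-06-01.
The following Thursday is 1996-06-06.
The following Saturday is 1996-06-08.

1996-06-08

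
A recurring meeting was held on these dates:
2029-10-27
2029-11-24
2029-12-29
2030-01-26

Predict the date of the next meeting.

2030-02-23

All Saturdays; the gaps (28, 35, 28) vary with month length.
This is the last Saturday of each month.
February 2030 ends with Saturday 2030-02-23.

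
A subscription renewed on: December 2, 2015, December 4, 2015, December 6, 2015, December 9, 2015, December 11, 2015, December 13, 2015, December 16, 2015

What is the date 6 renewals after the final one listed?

December 30, 2015

Every event lands on a Wednesday or Friday or Sunday (gaps cycle 2, 2, 3, 2, 2, 3).
So the schedule is: every Wednesday, Friday and Sunday.
The following Friday is December 18, 2015.
Next Sunday: December 20, 2015.
Next Wednesday: December 23, 2015.
Next Friday: December 25, 2015.
The following Sunday is December 27, 2015.
The following Wednesday is December 30, 2015.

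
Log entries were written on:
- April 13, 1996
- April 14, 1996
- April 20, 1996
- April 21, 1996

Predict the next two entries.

Every event lands on a Saturday or Sunday (gaps cycle 1, 6, 1).
So the schedule is: every Saturday and Sunday.
The following Saturday is April 27, 1996.
Next Sunday: April 28, 1996.

April 27, 1996; April 28, 1996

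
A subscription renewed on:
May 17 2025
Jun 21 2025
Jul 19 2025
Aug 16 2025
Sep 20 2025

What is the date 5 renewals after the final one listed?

Feb 21 2026

All dates are Saturdays, 35, 28, 28, 35 days apart.
Specifically, the 3rd Saturday of each month.
3rd Saturday of October 2025: Oct 18 2025.
3rd Saturday of November 2025: Nov 15 2025.
December 2025 — 3rd Saturday is Dec 20 2025.
3rd Saturday of January 2026: Jan 17 2026.
3rd Saturday of February 2026: Feb 21 2026.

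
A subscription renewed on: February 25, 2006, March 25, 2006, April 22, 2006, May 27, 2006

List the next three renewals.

June 24, 2006; July 22, 2006; August 26, 2006

All dates are Saturdays, 28, 28, 35 days apart.
Specifically, the 4th Saturday of each month.
4th Saturday of June 2006: June 24, 2006.
4th Saturday of July 2006: July 22, 2006.
August 2006 — 4th Saturday is August 26, 2006.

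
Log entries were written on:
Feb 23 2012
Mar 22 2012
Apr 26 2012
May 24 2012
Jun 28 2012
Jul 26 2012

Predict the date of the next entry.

All dates are Thursdays, 28, 35, 28, 35, 28 days apart.
Specifically, the 4th Thursday of each month.
4th Thursday of August 2012: Aug 23 2012.

Aug 23 2012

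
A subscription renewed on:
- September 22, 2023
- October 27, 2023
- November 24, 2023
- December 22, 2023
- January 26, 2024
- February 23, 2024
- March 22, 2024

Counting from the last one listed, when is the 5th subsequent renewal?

August 23, 2024

Gaps: 35, 28, 28, 35, 28, 28 days — a mix of 28 and 35. Every date is a Friday.
Each is the 4th Friday of its month.
4th Friday of April 2024: April 26, 2024.
4th Friday of May 2024: May 24, 2024.
4th Friday of June 2024: June 28, 2024.
July 2024 — 4th Friday is July 26, 2024.
August 2024 — 4th Friday is August 23, 2024.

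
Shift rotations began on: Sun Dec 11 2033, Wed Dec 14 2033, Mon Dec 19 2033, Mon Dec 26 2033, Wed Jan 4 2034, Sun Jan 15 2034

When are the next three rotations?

Sat Jan 28 2034, Sun Feb 12 2034, Wed Mar 1 2034

Gaps: 3, 5, 7, 9, 11 days — each gap is 2 larger than the previous one.
Next gap: 13 days. Sun Jan 15 2034 + 13 days = Sat Jan 28 2034.
Next gap: 15 days. Sat Jan 28 2034 + 15 days = Sun Feb 12 2034.
Next gap: 17 days. Sun Feb 12 2034 + 17 days = Wed Mar 1 2034.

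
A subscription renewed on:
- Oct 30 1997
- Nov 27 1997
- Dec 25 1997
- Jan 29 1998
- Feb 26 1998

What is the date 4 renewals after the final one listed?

Jun 25 1998

These are Thursdays with 28, 28, 35, 28-day gaps.
Each is the final Thursday of its month — Oct 30 1997 is past the 28th, so '4th Thursday' doesn't fit.
March 1998 ends with Thursday Mar 26 1998.
April 1998 ends with Thursday Apr 30 1998.
Last Thursday of May 1998: May 28 1998.
June 1998 ends with Thursday Jun 25 1998.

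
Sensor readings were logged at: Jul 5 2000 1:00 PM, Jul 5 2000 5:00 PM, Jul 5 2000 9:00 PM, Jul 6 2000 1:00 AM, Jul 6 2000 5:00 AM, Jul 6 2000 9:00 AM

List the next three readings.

Gaps: 4, 4, 4, 4, 4 hours — each event is 4 hours after the previous one.
Jul 6 2000 9:00 AM + 4 h = Jul 6 2000 1:00 PM.
Jul 6 2000 1:00 PM + 4 h = Jul 6 2000 5:00 PM.
Jul 6 2000 5:00 PM + 4 h = Jul 6 2000 9:00 PM.

Jul 6 2000 1:00 PM, Jul 6 2000 5:00 PM, Jul 6 2000 9:00 PM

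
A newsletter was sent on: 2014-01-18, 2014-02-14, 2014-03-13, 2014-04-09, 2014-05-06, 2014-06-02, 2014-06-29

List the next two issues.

2014-07-26, 2014-08-22

Gaps between consecutive events: 27, 27, 27, 27, 27, 27 days — a constant 27-day interval.
2014-06-29 + 27 days = 2014-07-26.
2014-07-26 + 27 days = 2014-08-22.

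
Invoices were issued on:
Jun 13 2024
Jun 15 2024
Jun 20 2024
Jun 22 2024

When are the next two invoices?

Jun 27 2024, Jun 29 2024

Gaps: 2, 5, 2 days — not constant, but cyclic with period 2.
The events fall on every Thursday and Saturday.
Next Thursday: Jun 27 2024.
The following Saturday is Jun 29 2024.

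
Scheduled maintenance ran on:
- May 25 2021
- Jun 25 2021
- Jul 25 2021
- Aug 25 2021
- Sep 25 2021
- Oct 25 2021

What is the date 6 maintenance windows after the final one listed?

The day-of-month is always 25 (31, 30, 31, 31, 30 days between events).
So this recurs on the 25th of each month.
November 2021: Nov 25 2021.
December 2021: Dec 25 2021.
January 2022: Jan 25 2022.
February 2022: Feb 25 2022.
Next: March 2022 → Mar 25 2022.
Next: April 2022 → Apr 25 2022.

Apr 25 2022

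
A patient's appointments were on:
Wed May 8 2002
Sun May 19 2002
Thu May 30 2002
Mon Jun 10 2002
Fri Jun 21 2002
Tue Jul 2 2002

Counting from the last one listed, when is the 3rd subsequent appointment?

Gaps between consecutive events: 11, 11, 11, 11, 11 days — a constant 11-day interval.
Tue Jul 2 2002 + 11 days = Sat Jul 13 2002.
Sat Jul 13 2002 + 11 days = Wed Jul 24 2002.
Wed Jul 24 2002 + 11 days = Sun Aug 4 2002.

Sun Aug 4 2002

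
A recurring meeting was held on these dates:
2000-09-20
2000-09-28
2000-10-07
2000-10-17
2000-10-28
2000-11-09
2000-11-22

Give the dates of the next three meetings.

2000-12-06, 2000-12-21, 2001-01-06

The spacing grows by 1 each time: 8, 9, 10, 11, 12, 13 days.
Next gap: 14 days. 2000-11-22 + 14 days = 2000-12-06.
Next gap: 15 days. 2000-12-06 + 15 days = 2000-12-21.
Next gap: 16 days. 2000-12-21 + 16 days = 2001-01-06.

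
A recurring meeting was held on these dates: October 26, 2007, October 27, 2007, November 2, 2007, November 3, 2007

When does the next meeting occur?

November 9, 2007

Gaps: 1, 6, 1 days — not constant, but cyclic with period 2.
The events fall on every Friday and Saturday.
The following Friday is November 9, 2007.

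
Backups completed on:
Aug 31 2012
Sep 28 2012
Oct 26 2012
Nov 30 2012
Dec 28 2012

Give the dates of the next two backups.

All Fridays; the gaps (28, 28, 35, 28) vary with month length.
This is the last Friday of each month.
January 2013 ends with Friday Jan 25 2013.
February 2013 ends with Friday Feb 22 2013.

Jan 25 2013, Feb 22 2013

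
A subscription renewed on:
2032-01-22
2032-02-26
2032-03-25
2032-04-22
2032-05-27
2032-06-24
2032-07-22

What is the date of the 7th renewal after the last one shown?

All dates are Thursdays, 35, 28, 28, 35, 28, 28 days apart.
Specifically, the 4th Thursday of each month.
4th Thursday of August 2032: 2032-08-26.
September 2032 — 4th Thursday is 2032-09-23.
October 2032 — 4th Thursday is 2032-10-28.
4th Thursday of November 2032: 2032-11-25.
4th Thursday of December 2032: 2032-12-23.
January 2033 — 4th Thursday is 2033-01-27.
4th Thursday of February 2033: 2033-02-24.

2033-02-24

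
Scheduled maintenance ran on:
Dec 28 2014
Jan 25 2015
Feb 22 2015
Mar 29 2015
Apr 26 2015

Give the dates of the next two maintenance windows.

Every date is a Sunday; gaps 28, 28, 35, 28 days.
Each is the last Sunday of its month (at least one falls on the 29th or later, ruling out '4th Sunday').
Last Sunday of May 2015: May 31 2015.
Last Sunday of June 2015: Jun 28 2015.

May 31 2015, Jun 28 2015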